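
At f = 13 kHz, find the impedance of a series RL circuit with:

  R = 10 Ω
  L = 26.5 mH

Step 1 — Angular frequency: ω = 2π·f = 2π·1.3e+04 = 8.168e+04 rad/s.
Step 2 — Component impedances:
  R: Z = R = 10 Ω
  L: Z = jωL = j·8.168e+04·0.0265 = 0 + j2165 Ω
Step 3 — Series combination: Z_total = R + L = 10 + j2165 Ω = 2165∠89.7° Ω.

Z = 10 + j2165 Ω = 2165∠89.7° Ω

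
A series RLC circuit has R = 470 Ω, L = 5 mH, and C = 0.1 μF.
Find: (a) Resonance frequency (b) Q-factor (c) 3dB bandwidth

Step 1 — Resonance condition Im(Z)=0 gives ω₀ = 1/√(LC).
Step 2 — ω₀ = 1/√(0.005·1e-07) = 4.472e+04 rad/s.
Step 3 — f₀ = ω₀/(2π) = 7118 Hz.
Step 4 — Series Q: Q = ω₀L/R = 4.472e+04·0.005/470 = 0.4758.
Step 5 — 3dB bandwidth: Δω = ω₀/Q = 9.4e+04 rad/s; BW = Δω/(2π) = 1.496e+04 Hz.

(a) f₀ = 7118 Hz  (b) Q = 0.4758  (c) BW = 1.496e+04 Hz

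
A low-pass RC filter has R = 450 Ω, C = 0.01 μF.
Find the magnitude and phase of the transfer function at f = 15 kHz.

Step 1 — Angular frequency: ω = 2π·1.5e+04 = 9.425e+04 rad/s.
Step 2 — Transfer function: H(jω) = 1/(1 + jωRC).
Step 3 — Denominator: 1 + jωRC = 1 + j·9.425e+04·450·1e-08 = 1 + j0.4241.
Step 4 — H = 0.8475 - j0.3595.
Step 5 — Magnitude: |H| = 0.9206 (-0.7 dB); phase: φ = -23.0°.

|H| = 0.9206 (-0.7 dB), φ = -23.0°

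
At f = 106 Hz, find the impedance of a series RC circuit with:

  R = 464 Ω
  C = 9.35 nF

Step 1 — Angular frequency: ω = 2π·f = 2π·106 = 666 rad/s.
Step 2 — Component impedances:
  R: Z = R = 464 Ω
  C: Z = 1/(jωC) = -j/(ω·C) = 0 - j1.606e+05 Ω
Step 3 — Series combination: Z_total = R + C = 464 - j1.606e+05 Ω = 1.606e+05∠-89.8° Ω.

Z = 464 - j1.606e+05 Ω = 1.606e+05∠-89.8° Ω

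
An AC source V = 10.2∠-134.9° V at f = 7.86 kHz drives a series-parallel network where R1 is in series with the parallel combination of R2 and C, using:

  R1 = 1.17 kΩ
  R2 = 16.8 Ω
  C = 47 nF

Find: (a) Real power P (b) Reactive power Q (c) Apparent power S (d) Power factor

Step 1 — Angular frequency: ω = 2π·f = 2π·7860 = 4.939e+04 rad/s.
Step 2 — Component impedances:
  R1: Z = R = 1170 Ω
  R2: Z = R = 16.8 Ω
  C: Z = 1/(jωC) = -j/(ω·C) = 0 - j430.8 Ω
Step 3 — Parallel branch: R2 || C = 1/(1/R2 + 1/C) = 16.77 - j0.6541 Ω.
Step 4 — Series with R1: Z_total = R1 + (R2 || C) = 1187 - j0.6541 Ω = 1187∠-0.0° Ω.
Step 5 — Source phasor: V = 10.2∠-134.9° V = -7.2 - j7.225 V.
Step 6 — Current: I = V / Z = -0.006063 - j0.006091 A = 0.008595∠-134.9° A.
Step 7 — Complex power: S = V·I* = 0.08767 - j4.832e-05 VA.
Step 8 — Real power: P = Re(S) = 0.08767 W.
Step 9 — Reactive power: Q = Im(S) = -4.832e-05 VAR.
Step 10 — Apparent power: |S| = 0.08767 VA.
Step 11 — Power factor: PF = P/|S| = 1 (leading).

(a) P = 0.08767 W  (b) Q = -4.832e-05 VAR  (c) S = 0.08767 VA  (d) PF = 1 (leading)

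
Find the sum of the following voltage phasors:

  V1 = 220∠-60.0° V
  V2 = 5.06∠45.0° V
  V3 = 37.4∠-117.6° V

Step 1 — Convert each phasor to rectangular form:
  V1 = 220·(cos(-60.0°) + j·sin(-60.0°)) = 110 - j190.5 V
  V2 = 5.06·(cos(45.0°) + j·sin(45.0°)) = 3.578 + j3.578 V
  V3 = 37.4·(cos(-117.6°) + j·sin(-117.6°)) = -17.33 - j33.14 V
Step 2 — Sum components: V_total = 96.25 - j220.1 V.
Step 3 — Convert to polar: |V_total| = 240.2 V, ∠V_total = -66.4°.

V_total = 240.2∠-66.4° V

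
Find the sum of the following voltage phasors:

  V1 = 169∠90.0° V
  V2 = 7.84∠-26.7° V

Step 1 — Convert each phasor to rectangular form:
  V1 = 169·(cos(90.0°) + j·sin(90.0°)) = 0 + j169 V
  V2 = 7.84·(cos(-26.7°) + j·sin(-26.7°)) = 7.004 - j3.523 V
Step 2 — Sum components: V_total = 7.004 + j165.5 V.
Step 3 — Convert to polar: |V_total| = 165.6 V, ∠V_total = 87.6°.

V_total = 165.6∠87.6° V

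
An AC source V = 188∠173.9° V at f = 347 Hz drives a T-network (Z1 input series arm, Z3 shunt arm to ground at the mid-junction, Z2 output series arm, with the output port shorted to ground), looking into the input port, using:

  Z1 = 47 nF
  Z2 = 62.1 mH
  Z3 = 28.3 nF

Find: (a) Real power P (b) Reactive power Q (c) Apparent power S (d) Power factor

Step 1 — Angular frequency: ω = 2π·f = 2π·347 = 2180 rad/s.
Step 2 — Component impedances:
  Z1: Z = 1/(jωC) = -j/(ω·C) = 0 - j9759 Ω
  Z2: Z = jωL = j·2180·0.0621 = 0 + j135.4 Ω
  Z3: Z = 1/(jωC) = -j/(ω·C) = 0 - j1.621e+04 Ω
Step 3 — With the output port shorted to ground, the output series arm Z2 runs from the junction to ground; the shunt arm Z3 also runs from the junction to ground. They appear in parallel: Z3 || Z2 = 0 + j136.5 Ω.
Step 4 — Series with input arm Z1: Z_in = Z1 + (Z3 || Z2) = 0 - j9622 Ω = 9622∠-90.0° Ω.
Step 5 — Source phasor: V = 188∠173.9° V = -186.9 + j19.98 V.
Step 6 — Current: I = V / Z = -0.002076 - j0.01943 A = 0.01954∠-96.1° A.
Step 7 — Complex power: S = V·I* = 0 - j3.673 VA.
Step 8 — Real power: P = Re(S) = 0 W.
Step 9 — Reactive power: Q = Im(S) = -3.673 VAR.
Step 10 — Apparent power: |S| = 3.673 VA.
Step 11 — Power factor: PF = P/|S| = 0 (leading).

(a) P = 0 W  (b) Q = -3.673 VAR  (c) S = 3.673 VA  (d) PF = 0 (leading)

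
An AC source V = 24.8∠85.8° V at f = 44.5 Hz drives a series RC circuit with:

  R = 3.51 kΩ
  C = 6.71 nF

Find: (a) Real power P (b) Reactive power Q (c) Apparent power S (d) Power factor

Step 1 — Angular frequency: ω = 2π·f = 2π·44.5 = 279.6 rad/s.
Step 2 — Component impedances:
  R: Z = R = 3510 Ω
  C: Z = 1/(jωC) = -j/(ω·C) = 0 - j5.33e+05 Ω
Step 3 — Series combination: Z_total = R + C = 3510 - j5.33e+05 Ω = 5.33e+05∠-89.6° Ω.
Step 4 — Source phasor: V = 24.8∠85.8° V = 1.816 + j24.73 V.
Step 5 — Current: I = V / Z = -4.638e-05 + j3.713e-06 A = 4.653e-05∠175.4° A.
Step 6 — Complex power: S = V·I* = 7.598e-06 - j0.001154 VA.
Step 7 — Real power: P = Re(S) = 7.598e-06 W.
Step 8 — Reactive power: Q = Im(S) = -0.001154 VAR.
Step 9 — Apparent power: |S| = 0.001154 VA.
Step 10 — Power factor: PF = P/|S| = 0.006585 (leading).

(a) P = 7.598e-06 W  (b) Q = -0.001154 VAR  (c) S = 0.001154 VA  (d) PF = 0.006585 (leading)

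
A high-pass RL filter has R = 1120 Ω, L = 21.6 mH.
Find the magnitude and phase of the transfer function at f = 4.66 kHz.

Step 1 — Angular frequency: ω = 2π·4660 = 2.928e+04 rad/s.
Step 2 — Transfer function: H(jω) = jωL/(R + jωL).
Step 3 — Numerator jωL = j·632.4; denominator R + jωL = 1120 + j632.4.
Step 4 — H = 0.2418 + j0.4282.
Step 5 — Magnitude: |H| = 0.4917 (-6.2 dB); phase: φ = 60.5°.

|H| = 0.4917 (-6.2 dB), φ = 60.5°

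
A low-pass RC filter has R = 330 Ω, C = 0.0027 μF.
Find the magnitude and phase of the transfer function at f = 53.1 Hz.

Step 1 — Angular frequency: ω = 2π·53.1 = 333.6 rad/s.
Step 2 — Transfer function: H(jω) = 1/(1 + jωRC).
Step 3 — Denominator: 1 + jωRC = 1 + j·333.6·330·2.7e-09 = 1 + j0.0002973.
Step 4 — H = 1 - j0.0002973.
Step 5 — Magnitude: |H| = 1 (-0.0 dB); phase: φ = -0.0°.

|H| = 1 (-0.0 dB), φ = -0.0°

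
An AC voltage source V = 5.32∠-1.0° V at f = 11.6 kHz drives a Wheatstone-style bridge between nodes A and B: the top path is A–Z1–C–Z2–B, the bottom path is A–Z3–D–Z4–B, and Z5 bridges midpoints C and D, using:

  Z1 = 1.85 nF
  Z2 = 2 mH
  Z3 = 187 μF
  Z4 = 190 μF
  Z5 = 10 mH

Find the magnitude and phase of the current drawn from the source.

Step 1 — Angular frequency: ω = 2π·f = 2π·1.16e+04 = 7.288e+04 rad/s.
Step 2 — Component impedances:
  Z1: Z = 1/(jωC) = -j/(ω·C) = 0 - j7416 Ω
  Z2: Z = jωL = j·7.288e+04·0.002 = 0 + j145.8 Ω
  Z3: Z = 1/(jωC) = -j/(ω·C) = 0 - j0.07337 Ω
  Z4: Z = 1/(jωC) = -j/(ω·C) = 0 - j0.07221 Ω
  Z5: Z = jωL = j·7.288e+04·0.01 = 0 + j728.8 Ω
Step 3 — Bridge requires nodal analysis (the Z5 bridge couples midpoints C and D, so the two paths cannot be reduced to a simple series/parallel combination). Setting node B to ground and injecting 1 A at node A, the 3-node admittance system at A, C, D solves to V_A = Z_AB = 0 - j0.1456 Ω = 0.1456∠-90.0° Ω.
Step 4 — Source phasor: V = 5.32∠-1.0° V = 5.319 - j0.09285 V.
Step 5 — Ohm's law: I = V / Z_total = (5.319 - j0.09285) / (0 - j0.1456) = 0.6377 + j36.54 A.
Step 6 — Convert to polar: |I| = 36.54 A, ∠I = 89.0°.

I = 36.54∠89.0° A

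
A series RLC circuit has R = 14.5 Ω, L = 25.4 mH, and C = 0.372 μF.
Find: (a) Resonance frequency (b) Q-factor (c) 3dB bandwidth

Step 1 — Resonance: ω₀ = 1/√(LC) = 1/√(0.0254·3.72e-07) = 1.029e+04 rad/s.
Step 2 — f₀ = ω₀/(2π) = 1637 Hz.
Step 3 — Series Q: Q = ω₀L/R = 1.029e+04·0.0254/14.5 = 18.02.
Step 4 — Bandwidth: Δω = ω₀/Q = 570.9 rad/s; BW = Δω/(2π) = 90.86 Hz.

(a) f₀ = 1637 Hz  (b) Q = 18.02  (c) BW = 90.86 Hz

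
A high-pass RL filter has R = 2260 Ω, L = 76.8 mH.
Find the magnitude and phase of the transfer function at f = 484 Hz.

Step 1 — Angular frequency: ω = 2π·484 = 3041 rad/s.
Step 2 — Transfer function: H(jω) = jωL/(R + jωL).
Step 3 — Numerator jωL = j·233.6; denominator R + jωL = 2260 + j233.6.
Step 4 — H = 0.01057 + j0.1023.
Step 5 — Magnitude: |H| = 0.1028 (-19.8 dB); phase: φ = 84.1°.

|H| = 0.1028 (-19.8 dB), φ = 84.1°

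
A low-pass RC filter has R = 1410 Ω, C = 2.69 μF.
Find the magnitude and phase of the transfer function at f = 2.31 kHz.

Step 1 — Angular frequency: ω = 2π·2310 = 1.451e+04 rad/s.
Step 2 — Transfer function: H(jω) = 1/(1 + jωRC).
Step 3 — Denominator: 1 + jωRC = 1 + j·1.451e+04·1410·2.69e-06 = 1 + j55.05.
Step 4 — H = 0.0003299 - j0.01816.
Step 5 — Magnitude: |H| = 0.01816 (-34.8 dB); phase: φ = -89.0°.

|H| = 0.01816 (-34.8 dB), φ = -89.0°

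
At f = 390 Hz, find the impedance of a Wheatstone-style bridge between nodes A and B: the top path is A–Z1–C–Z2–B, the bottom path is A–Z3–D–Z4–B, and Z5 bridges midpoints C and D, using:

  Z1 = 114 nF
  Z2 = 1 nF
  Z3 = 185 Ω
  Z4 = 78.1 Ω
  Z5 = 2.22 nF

Step 1 — Angular frequency: ω = 2π·f = 2π·390 = 2450 rad/s.
Step 2 — Component impedances:
  Z1: Z = 1/(jωC) = -j/(ω·C) = 0 - j3580 Ω
  Z2: Z = 1/(jωC) = -j/(ω·C) = 0 - j4.081e+05 Ω
  Z3: Z = R = 185 Ω
  Z4: Z = R = 78.1 Ω
  Z5: Z = 1/(jωC) = -j/(ω·C) = 0 - j1.838e+05 Ω
Step 3 — Bridge requires nodal analysis (the Z5 bridge couples midpoints C and D, so the two paths cannot be reduced to a simple series/parallel combination). Setting node B to ground and injecting 1 A at node A, the 3-node admittance system at A, C, D solves to V_A = Z_AB = 263.1 - j0.3463 Ω = 263.1∠-0.1° Ω.

Z = 263.1 - j0.3463 Ω = 263.1∠-0.1° Ω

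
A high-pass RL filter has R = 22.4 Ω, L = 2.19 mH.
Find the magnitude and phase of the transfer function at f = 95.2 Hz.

Step 1 — Angular frequency: ω = 2π·95.2 = 598.2 rad/s.
Step 2 — Transfer function: H(jω) = jωL/(R + jωL).
Step 3 — Numerator jωL = j·1.31; denominator R + jωL = 22.4 + j1.31.
Step 4 — H = 0.003408 + j0.05828.
Step 5 — Magnitude: |H| = 0.05838 (-24.7 dB); phase: φ = 86.7°.

|H| = 0.05838 (-24.7 dB), φ = 86.7°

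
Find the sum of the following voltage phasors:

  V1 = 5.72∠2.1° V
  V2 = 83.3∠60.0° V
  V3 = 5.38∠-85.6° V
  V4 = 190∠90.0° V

Step 1 — Convert each phasor to rectangular form:
  V1 = 5.72·(cos(2.1°) + j·sin(2.1°)) = 5.716 + j0.2096 V
  V2 = 83.3·(cos(60.0°) + j·sin(60.0°)) = 41.65 + j72.14 V
  V3 = 5.38·(cos(-85.6°) + j·sin(-85.6°)) = 0.4127 - j5.364 V
  V4 = 190·(cos(90.0°) + j·sin(90.0°)) = 0 + j190 V
Step 2 — Sum components: V_total = 47.78 + j257 V.
Step 3 — Convert to polar: |V_total| = 261.4 V, ∠V_total = 79.5°.

V_total = 261.4∠79.5° V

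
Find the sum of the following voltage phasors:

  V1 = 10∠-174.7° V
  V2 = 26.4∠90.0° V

Step 1 — Convert each phasor to rectangular form:
  V1 = 10·(cos(-174.7°) + j·sin(-174.7°)) = -9.957 - j0.9237 V
  V2 = 26.4·(cos(90.0°) + j·sin(90.0°)) = 0 + j26.4 V
Step 2 — Sum components: V_total = -9.957 + j25.48 V.
Step 3 — Convert to polar: |V_total| = 27.35 V, ∠V_total = 111.3°.

V_total = 27.35∠111.3° V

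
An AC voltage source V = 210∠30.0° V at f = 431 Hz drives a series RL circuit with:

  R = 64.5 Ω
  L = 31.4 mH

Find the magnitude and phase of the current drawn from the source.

Step 1 — Angular frequency: ω = 2π·f = 2π·431 = 2708 rad/s.
Step 2 — Component impedances:
  R: Z = R = 64.5 Ω
  L: Z = jωL = j·2708·0.0314 = 0 + j85.03 Ω
Step 3 — Series combination: Z_total = R + L = 64.5 + j85.03 Ω = 106.7∠52.8° Ω.
Step 4 — Source phasor: V = 210∠30.0° V = 181.9 + j105 V.
Step 5 — Ohm's law: I = V / Z_total = (181.9 + j105) / (64.5 + j85.03) = 1.814 - j0.7631 A.
Step 6 — Convert to polar: |I| = 1.968 A, ∠I = -22.8°.

I = 1.968∠-22.8° A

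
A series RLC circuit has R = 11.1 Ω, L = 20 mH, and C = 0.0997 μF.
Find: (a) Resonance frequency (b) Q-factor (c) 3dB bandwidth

Step 1 — Resonance: ω₀ = 1/√(LC) = 1/√(0.02·9.97e-08) = 2.239e+04 rad/s.
Step 2 — f₀ = ω₀/(2π) = 3564 Hz.
Step 3 — Series Q: Q = ω₀L/R = 2.239e+04·0.02/11.1 = 40.35.
Step 4 — Bandwidth: Δω = ω₀/Q = 555 rad/s; BW = Δω/(2π) = 88.33 Hz.

(a) f₀ = 3564 Hz  (b) Q = 40.35  (c) BW = 88.33 Hz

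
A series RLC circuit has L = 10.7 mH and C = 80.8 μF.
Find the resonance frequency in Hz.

Step 1 — Resonance condition Im(Z)=0 gives ω₀ = 1/√(LC).
Step 2 — ω₀ = 1/√(0.0107·8.08e-05) = 1075 rad/s.
Step 3 — f₀ = ω₀/(2π) = 171.2 Hz.

f₀ = 171.2 Hz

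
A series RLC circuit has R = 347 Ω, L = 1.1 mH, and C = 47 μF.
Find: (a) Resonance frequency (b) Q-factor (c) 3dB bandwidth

Step 1 — Resonance: ω₀ = 1/√(LC) = 1/√(0.0011·4.7e-05) = 4398 rad/s.
Step 2 — f₀ = ω₀/(2π) = 700 Hz.
Step 3 — Series Q: Q = ω₀L/R = 4398·0.0011/347 = 0.01394.
Step 4 — Bandwidth: Δω = ω₀/Q = 3.155e+05 rad/s; BW = Δω/(2π) = 5.021e+04 Hz.

(a) f₀ = 700 Hz  (b) Q = 0.01394  (c) BW = 5.021e+04 Hz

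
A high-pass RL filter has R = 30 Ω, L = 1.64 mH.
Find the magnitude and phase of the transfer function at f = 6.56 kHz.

Step 1 — Angular frequency: ω = 2π·6560 = 4.122e+04 rad/s.
Step 2 — Transfer function: H(jω) = jωL/(R + jωL).
Step 3 — Numerator jωL = j·67.6; denominator R + jωL = 30 + j67.6.
Step 4 — H = 0.8354 + j0.3708.
Step 5 — Magnitude: |H| = 0.914 (-0.8 dB); phase: φ = 23.9°.

|H| = 0.914 (-0.8 dB), φ = 23.9°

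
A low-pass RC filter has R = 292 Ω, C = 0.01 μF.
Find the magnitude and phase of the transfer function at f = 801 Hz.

Step 1 — Angular frequency: ω = 2π·801 = 5033 rad/s.
Step 2 — Transfer function: H(jω) = 1/(1 + jωRC).
Step 3 — Denominator: 1 + jωRC = 1 + j·5033·292·1e-08 = 1 + j0.0147.
Step 4 — H = 0.9998 - j0.01469.
Step 5 — Magnitude: |H| = 0.9999 (-0.0 dB); phase: φ = -0.8°.

|H| = 0.9999 (-0.0 dB), φ = -0.8°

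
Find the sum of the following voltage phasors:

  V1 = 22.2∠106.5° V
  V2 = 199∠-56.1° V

Step 1 — Convert each phasor to rectangular form:
  V1 = 22.2·(cos(106.5°) + j·sin(106.5°)) = -6.305 + j21.29 V
  V2 = 199·(cos(-56.1°) + j·sin(-56.1°)) = 111 - j165.2 V
Step 2 — Sum components: V_total = 104.7 - j143.9 V.
Step 3 — Convert to polar: |V_total| = 177.9 V, ∠V_total = -54.0°.

V_total = 177.9∠-54.0° V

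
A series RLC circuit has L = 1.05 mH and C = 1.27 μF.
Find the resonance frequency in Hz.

Step 1 — Resonance condition Im(Z)=0 gives ω₀ = 1/√(LC).
Step 2 — ω₀ = 1/√(0.00105·1.27e-06) = 2.738e+04 rad/s.
Step 3 — f₀ = ω₀/(2π) = 4358 Hz.

f₀ = 4358 Hz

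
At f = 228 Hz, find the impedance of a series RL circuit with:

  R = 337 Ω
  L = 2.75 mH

Step 1 — Angular frequency: ω = 2π·f = 2π·228 = 1433 rad/s.
Step 2 — Component impedances:
  R: Z = R = 337 Ω
  L: Z = jωL = j·1433·0.00275 = 0 + j3.94 Ω
Step 3 — Series combination: Z_total = R + L = 337 + j3.94 Ω = 337∠0.7° Ω.

Z = 337 + j3.94 Ω = 337∠0.7° Ω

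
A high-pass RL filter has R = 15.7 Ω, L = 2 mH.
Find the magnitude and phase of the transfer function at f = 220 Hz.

Step 1 — Angular frequency: ω = 2π·220 = 1382 rad/s.
Step 2 — Transfer function: H(jω) = jωL/(R + jωL).
Step 3 — Numerator jωL = j·2.765; denominator R + jωL = 15.7 + j2.765.
Step 4 — H = 0.03007 + j0.1708.
Step 5 — Magnitude: |H| = 0.1734 (-15.2 dB); phase: φ = 80.0°.

|H| = 0.1734 (-15.2 dB), φ = 80.0°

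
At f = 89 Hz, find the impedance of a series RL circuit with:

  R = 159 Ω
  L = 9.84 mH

Step 1 — Angular frequency: ω = 2π·f = 2π·89 = 559.2 rad/s.
Step 2 — Component impedances:
  R: Z = R = 159 Ω
  L: Z = jωL = j·559.2·0.00984 = 0 + j5.503 Ω
Step 3 — Series combination: Z_total = R + L = 159 + j5.503 Ω = 159.1∠2.0° Ω.

Z = 159 + j5.503 Ω = 159.1∠2.0° Ω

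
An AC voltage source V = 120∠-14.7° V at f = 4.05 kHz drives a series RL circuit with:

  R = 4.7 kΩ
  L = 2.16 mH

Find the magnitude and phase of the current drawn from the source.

Step 1 — Angular frequency: ω = 2π·f = 2π·4050 = 2.545e+04 rad/s.
Step 2 — Component impedances:
  R: Z = R = 4700 Ω
  L: Z = jωL = j·2.545e+04·0.00216 = 0 + j54.97 Ω
Step 3 — Series combination: Z_total = R + L = 4700 + j54.97 Ω = 4700∠0.7° Ω.
Step 4 — Source phasor: V = 120∠-14.7° V = 116.1 - j30.45 V.
Step 5 — Ohm's law: I = V / Z_total = (116.1 - j30.45) / (4700 + j54.97) = 0.02462 - j0.006767 A.
Step 6 — Convert to polar: |I| = 0.02553 A, ∠I = -15.4°.

I = 0.02553∠-15.4° A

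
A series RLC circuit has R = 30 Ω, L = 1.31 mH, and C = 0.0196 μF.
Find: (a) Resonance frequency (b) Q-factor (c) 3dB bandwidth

Step 1 — Resonance: ω₀ = 1/√(LC) = 1/√(0.00131·1.96e-08) = 1.973e+05 rad/s.
Step 2 — f₀ = ω₀/(2π) = 3.141e+04 Hz.
Step 3 — Series Q: Q = ω₀L/R = 1.973e+05·0.00131/30 = 8.618.
Step 4 — Bandwidth: Δω = ω₀/Q = 2.29e+04 rad/s; BW = Δω/(2π) = 3645 Hz.

(a) f₀ = 3.141e+04 Hz  (b) Q = 8.618  (c) BW = 3645 Hz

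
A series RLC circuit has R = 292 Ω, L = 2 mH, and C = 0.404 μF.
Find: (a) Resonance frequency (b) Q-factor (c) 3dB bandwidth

Step 1 — Resonance condition Im(Z)=0 gives ω₀ = 1/√(LC).
Step 2 — ω₀ = 1/√(0.002·4.04e-07) = 3.518e+04 rad/s.
Step 3 — f₀ = ω₀/(2π) = 5599 Hz.
Step 4 — Series Q: Q = ω₀L/R = 3.518e+04·0.002/292 = 0.241.
Step 5 — 3dB bandwidth: Δω = ω₀/Q = 1.46e+05 rad/s; BW = Δω/(2π) = 2.324e+04 Hz.

(a) f₀ = 5599 Hz  (b) Q = 0.241  (c) BW = 2.324e+04 Hz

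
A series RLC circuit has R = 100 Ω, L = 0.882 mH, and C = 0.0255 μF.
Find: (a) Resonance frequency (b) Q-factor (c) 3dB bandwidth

Step 1 — Resonance: ω₀ = 1/√(LC) = 1/√(0.000882·2.55e-08) = 2.109e+05 rad/s.
Step 2 — f₀ = ω₀/(2π) = 3.356e+04 Hz.
Step 3 — Series Q: Q = ω₀L/R = 2.109e+05·0.000882/100 = 1.86.
Step 4 — Bandwidth: Δω = ω₀/Q = 1.134e+05 rad/s; BW = Δω/(2π) = 1.804e+04 Hz.

(a) f₀ = 3.356e+04 Hz  (b) Q = 1.86  (c) BW = 1.804e+04 Hz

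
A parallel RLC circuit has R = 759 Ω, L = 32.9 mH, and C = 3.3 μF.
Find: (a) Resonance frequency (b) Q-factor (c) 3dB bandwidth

Step 1 — Resonance: ω₀ = 1/√(LC) = 1/√(0.0329·3.3e-06) = 3035 rad/s.
Step 2 — f₀ = ω₀/(2π) = 483 Hz.
Step 3 — Parallel Q: Q = R/(ω₀L) = 759/(3035·0.0329) = 7.602.
Step 4 — Bandwidth: Δω = ω₀/Q = 399.2 rad/s; BW = Δω/(2π) = 63.54 Hz.

(a) f₀ = 483 Hz  (b) Q = 7.602  (c) BW = 63.54 Hz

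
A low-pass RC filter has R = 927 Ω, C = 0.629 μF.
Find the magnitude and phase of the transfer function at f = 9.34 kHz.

Step 1 — Angular frequency: ω = 2π·9340 = 5.868e+04 rad/s.
Step 2 — Transfer function: H(jω) = 1/(1 + jωRC).
Step 3 — Denominator: 1 + jωRC = 1 + j·5.868e+04·927·6.29e-07 = 1 + j34.22.
Step 4 — H = 0.0008533 - j0.0292.
Step 5 — Magnitude: |H| = 0.02921 (-30.7 dB); phase: φ = -88.3°.

|H| = 0.02921 (-30.7 dB), φ = -88.3°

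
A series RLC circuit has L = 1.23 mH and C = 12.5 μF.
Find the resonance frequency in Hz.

Step 1 — Resonance condition Im(Z)=0 gives ω₀ = 1/√(LC).
Step 2 — ω₀ = 1/√(0.00123·1.25e-05) = 8065 rad/s.
Step 3 — f₀ = ω₀/(2π) = 1284 Hz.

f₀ = 1284 Hz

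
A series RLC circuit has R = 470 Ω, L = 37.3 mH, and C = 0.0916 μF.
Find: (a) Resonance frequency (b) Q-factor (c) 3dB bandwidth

Step 1 — Resonance condition Im(Z)=0 gives ω₀ = 1/√(LC).
Step 2 — ω₀ = 1/√(0.0373·9.16e-08) = 1.711e+04 rad/s.
Step 3 — f₀ = ω₀/(2π) = 2723 Hz.
Step 4 — Series Q: Q = ω₀L/R = 1.711e+04·0.0373/470 = 1.358.
Step 5 — 3dB bandwidth: Δω = ω₀/Q = 1.26e+04 rad/s; BW = Δω/(2π) = 2005 Hz.

(a) f₀ = 2723 Hz  (b) Q = 1.358  (c) BW = 2005 Hz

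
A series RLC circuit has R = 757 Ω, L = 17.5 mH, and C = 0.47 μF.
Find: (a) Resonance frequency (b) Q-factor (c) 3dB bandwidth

Step 1 — Resonance: ω₀ = 1/√(LC) = 1/√(0.0175·4.7e-07) = 1.103e+04 rad/s.
Step 2 — f₀ = ω₀/(2π) = 1755 Hz.
Step 3 — Series Q: Q = ω₀L/R = 1.103e+04·0.0175/757 = 0.2549.
Step 4 — Bandwidth: Δω = ω₀/Q = 4.326e+04 rad/s; BW = Δω/(2π) = 6885 Hz.

(a) f₀ = 1755 Hz  (b) Q = 0.2549  (c) BW = 6885 Hz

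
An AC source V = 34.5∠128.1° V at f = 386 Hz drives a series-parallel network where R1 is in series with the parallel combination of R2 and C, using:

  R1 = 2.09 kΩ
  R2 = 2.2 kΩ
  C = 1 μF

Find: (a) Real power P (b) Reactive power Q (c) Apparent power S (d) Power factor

Step 1 — Angular frequency: ω = 2π·f = 2π·386 = 2425 rad/s.
Step 2 — Component impedances:
  R1: Z = R = 2090 Ω
  R2: Z = R = 2200 Ω
  C: Z = 1/(jωC) = -j/(ω·C) = 0 - j412.3 Ω
Step 3 — Parallel branch: R2 || C = 1/(1/R2 + 1/C) = 74.65 - j398.3 Ω.
Step 4 — Series with R1: Z_total = R1 + (R2 || C) = 2165 - j398.3 Ω = 2201∠-10.4° Ω.
Step 5 — Source phasor: V = 34.5∠128.1° V = -21.29 + j27.15 V.
Step 6 — Current: I = V / Z = -0.01174 + j0.01038 A = 0.01567∠138.5° A.
Step 7 — Complex power: S = V·I* = 0.5318 - j0.09787 VA.
Step 8 — Real power: P = Re(S) = 0.5318 W.
Step 9 — Reactive power: Q = Im(S) = -0.09787 VAR.
Step 10 — Apparent power: |S| = 0.5408 VA.
Step 11 — Power factor: PF = P/|S| = 0.9835 (leading).

(a) P = 0.5318 W  (b) Q = -0.09787 VAR  (c) S = 0.5408 VA  (d) PF = 0.9835 (leading)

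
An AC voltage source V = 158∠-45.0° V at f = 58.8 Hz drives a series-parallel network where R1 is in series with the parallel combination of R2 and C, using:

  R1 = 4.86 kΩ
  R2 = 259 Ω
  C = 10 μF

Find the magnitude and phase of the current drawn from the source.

Step 1 — Angular frequency: ω = 2π·f = 2π·58.8 = 369.5 rad/s.
Step 2 — Component impedances:
  R1: Z = R = 4860 Ω
  R2: Z = R = 259 Ω
  C: Z = 1/(jωC) = -j/(ω·C) = 0 - j270.7 Ω
Step 3 — Parallel branch: R2 || C = 1/(1/R2 + 1/C) = 135.2 - j129.4 Ω.
Step 4 — Series with R1: Z_total = R1 + (R2 || C) = 4995 - j129.4 Ω = 4997∠-1.5° Ω.
Step 5 — Source phasor: V = 158∠-45.0° V = 111.7 - j111.7 V.
Step 6 — Ohm's law: I = V / Z_total = (111.7 - j111.7) / (4995 - j129.4) = 0.02293 - j0.02177 A.
Step 7 — Convert to polar: |I| = 0.03162 A, ∠I = -43.5°.

I = 0.03162∠-43.5° A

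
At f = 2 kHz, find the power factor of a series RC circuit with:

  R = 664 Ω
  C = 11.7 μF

Step 1 — Angular frequency: ω = 2π·f = 2π·2000 = 1.257e+04 rad/s.
Step 2 — Component impedances:
  R: Z = R = 664 Ω
  C: Z = 1/(jωC) = -j/(ω·C) = 0 - j6.801 Ω
Step 3 — Series combination: Z_total = R + C = 664 - j6.801 Ω = 664∠-0.6° Ω.
Step 4 — Power factor: PF = cos(φ) = Re(Z)/|Z| = 664/664.035 = 0.9999.
Step 5 — Type: Im(Z) = -6.801 ⇒ leading (phase φ = -0.6°).

PF = 0.9999 (leading, φ = -0.6°)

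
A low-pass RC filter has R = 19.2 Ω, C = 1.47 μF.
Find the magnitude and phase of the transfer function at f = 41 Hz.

Step 1 — Angular frequency: ω = 2π·41 = 257.6 rad/s.
Step 2 — Transfer function: H(jω) = 1/(1 + jωRC).
Step 3 — Denominator: 1 + jωRC = 1 + j·257.6·19.2·1.47e-06 = 1 + j0.007271.
Step 4 — H = 0.9999 - j0.00727.
Step 5 — Magnitude: |H| = 1 (-0.0 dB); phase: φ = -0.4°.

|H| = 1 (-0.0 dB), φ = -0.4°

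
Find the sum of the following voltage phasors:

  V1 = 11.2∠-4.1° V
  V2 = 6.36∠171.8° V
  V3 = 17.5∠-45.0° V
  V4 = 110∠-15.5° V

Step 1 — Convert each phasor to rectangular form:
  V1 = 11.2·(cos(-4.1°) + j·sin(-4.1°)) = 11.17 - j0.8008 V
  V2 = 6.36·(cos(171.8°) + j·sin(171.8°)) = -6.295 + j0.9071 V
  V3 = 17.5·(cos(-45.0°) + j·sin(-45.0°)) = 12.37 - j12.37 V
  V4 = 110·(cos(-15.5°) + j·sin(-15.5°)) = 106 - j29.4 V
Step 2 — Sum components: V_total = 123.3 - j41.66 V.
Step 3 — Convert to polar: |V_total| = 130.1 V, ∠V_total = -18.7°.

V_total = 130.1∠-18.7° V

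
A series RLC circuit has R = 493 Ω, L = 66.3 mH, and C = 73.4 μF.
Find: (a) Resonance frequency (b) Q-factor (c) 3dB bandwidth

Step 1 — Resonance condition Im(Z)=0 gives ω₀ = 1/√(LC).
Step 2 — ω₀ = 1/√(0.0663·7.34e-05) = 453.3 rad/s.
Step 3 — f₀ = ω₀/(2π) = 72.15 Hz.
Step 4 — Series Q: Q = ω₀L/R = 453.3·0.0663/493 = 0.06096.
Step 5 — 3dB bandwidth: Δω = ω₀/Q = 7436 rad/s; BW = Δω/(2π) = 1183 Hz.

(a) f₀ = 72.15 Hz  (b) Q = 0.06096  (c) BW = 1183 Hz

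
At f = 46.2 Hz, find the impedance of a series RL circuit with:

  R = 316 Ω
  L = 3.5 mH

Step 1 — Angular frequency: ω = 2π·f = 2π·46.2 = 290.3 rad/s.
Step 2 — Component impedances:
  R: Z = R = 316 Ω
  L: Z = jωL = j·290.3·0.0035 = 0 + j1.016 Ω
Step 3 — Series combination: Z_total = R + L = 316 + j1.016 Ω = 316∠0.2° Ω.

Z = 316 + j1.016 Ω = 316∠0.2° Ω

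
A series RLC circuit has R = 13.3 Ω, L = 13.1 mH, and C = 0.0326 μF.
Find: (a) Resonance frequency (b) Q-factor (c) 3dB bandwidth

Step 1 — Resonance: ω₀ = 1/√(LC) = 1/√(0.0131·3.26e-08) = 4.839e+04 rad/s.
Step 2 — f₀ = ω₀/(2π) = 7702 Hz.
Step 3 — Series Q: Q = ω₀L/R = 4.839e+04·0.0131/13.3 = 47.66.
Step 4 — Bandwidth: Δω = ω₀/Q = 1015 rad/s; BW = Δω/(2π) = 161.6 Hz.

(a) f₀ = 7702 Hz  (b) Q = 47.66  (c) BW = 161.6 Hz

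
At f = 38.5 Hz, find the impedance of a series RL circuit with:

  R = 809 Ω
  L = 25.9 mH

Step 1 — Angular frequency: ω = 2π·f = 2π·38.5 = 241.9 rad/s.
Step 2 — Component impedances:
  R: Z = R = 809 Ω
  L: Z = jωL = j·241.9·0.0259 = 0 + j6.265 Ω
Step 3 — Series combination: Z_total = R + L = 809 + j6.265 Ω = 809∠0.4° Ω.

Z = 809 + j6.265 Ω = 809∠0.4° Ω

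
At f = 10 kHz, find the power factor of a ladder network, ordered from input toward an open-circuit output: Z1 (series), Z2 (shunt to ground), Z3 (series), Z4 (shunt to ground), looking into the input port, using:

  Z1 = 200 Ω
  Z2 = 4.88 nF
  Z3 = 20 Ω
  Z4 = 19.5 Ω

Step 1 — Angular frequency: ω = 2π·f = 2π·1e+04 = 6.283e+04 rad/s.
Step 2 — Component impedances:
  Z1: Z = R = 200 Ω
  Z2: Z = 1/(jωC) = -j/(ω·C) = 0 - j3261 Ω
  Z3: Z = R = 20 Ω
  Z4: Z = R = 19.5 Ω
Step 3 — Ladder network (open output): work backward from the far end, alternating series and parallel combinations. Z_in = 239.5 - j0.4783 Ω = 239.5∠-0.1° Ω.
Step 4 — Power factor: PF = cos(φ) = Re(Z)/|Z| = 239.5/239.5 = 1.
Step 5 — Type: Im(Z) = -0.4783 ⇒ leading (phase φ = -0.1°).

PF = 1 (leading, φ = -0.1°)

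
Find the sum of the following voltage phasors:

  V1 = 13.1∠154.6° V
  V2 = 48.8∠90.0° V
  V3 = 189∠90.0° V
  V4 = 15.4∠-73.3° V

Step 1 — Convert each phasor to rectangular form:
  V1 = 13.1·(cos(154.6°) + j·sin(154.6°)) = -11.83 + j5.619 V
  V2 = 48.8·(cos(90.0°) + j·sin(90.0°)) = 0 + j48.8 V
  V3 = 189·(cos(90.0°) + j·sin(90.0°)) = 0 + j189 V
  V4 = 15.4·(cos(-73.3°) + j·sin(-73.3°)) = 4.425 - j14.75 V
Step 2 — Sum components: V_total = -7.408 + j228.7 V.
Step 3 — Convert to polar: |V_total| = 228.8 V, ∠V_total = 91.9°.

V_total = 228.8∠91.9° V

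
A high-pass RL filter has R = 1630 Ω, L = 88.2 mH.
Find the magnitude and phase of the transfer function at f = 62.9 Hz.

Step 1 — Angular frequency: ω = 2π·62.9 = 395.2 rad/s.
Step 2 — Transfer function: H(jω) = jωL/(R + jωL).
Step 3 — Numerator jωL = j·34.86; denominator R + jωL = 1630 + j34.86.
Step 4 — H = 0.0004571 + j0.02138.
Step 5 — Magnitude: |H| = 0.02138 (-33.4 dB); phase: φ = 88.8°.

|H| = 0.02138 (-33.4 dB), φ = 88.8°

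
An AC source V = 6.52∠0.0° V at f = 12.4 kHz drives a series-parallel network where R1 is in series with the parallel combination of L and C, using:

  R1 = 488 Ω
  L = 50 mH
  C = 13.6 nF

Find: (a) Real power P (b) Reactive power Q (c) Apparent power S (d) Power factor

Step 1 — Angular frequency: ω = 2π·f = 2π·1.24e+04 = 7.791e+04 rad/s.
Step 2 — Component impedances:
  R1: Z = R = 488 Ω
  L: Z = jωL = j·7.791e+04·0.05 = 0 + j3896 Ω
  C: Z = 1/(jωC) = -j/(ω·C) = 0 - j943.8 Ω
Step 3 — Parallel branch: L || C = 1/(1/L + 1/C) = 0 - j1245 Ω.
Step 4 — Series with R1: Z_total = R1 + (L || C) = 488 - j1245 Ω = 1338∠-68.6° Ω.
Step 5 — Source phasor: V = 6.52∠0.0° V = 6.52 V.
Step 6 — Current: I = V / Z = 0.001778 + j0.004538 A = 0.004874∠68.6° A.
Step 7 — Complex power: S = V·I* = 0.01159 - j0.02959 VA.
Step 8 — Real power: P = Re(S) = 0.01159 W.
Step 9 — Reactive power: Q = Im(S) = -0.02959 VAR.
Step 10 — Apparent power: |S| = 0.03178 VA.
Step 11 — Power factor: PF = P/|S| = 0.3648 (leading).

(a) P = 0.01159 W  (b) Q = -0.02959 VAR  (c) S = 0.03178 VA  (d) PF = 0.3648 (leading)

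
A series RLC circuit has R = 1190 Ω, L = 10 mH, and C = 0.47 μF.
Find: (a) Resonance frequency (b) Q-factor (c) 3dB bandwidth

Step 1 — Resonance condition Im(Z)=0 gives ω₀ = 1/√(LC).
Step 2 — ω₀ = 1/√(0.01·4.7e-07) = 1.459e+04 rad/s.
Step 3 — f₀ = ω₀/(2π) = 2322 Hz.
Step 4 — Series Q: Q = ω₀L/R = 1.459e+04·0.01/1190 = 0.1226.
Step 5 — 3dB bandwidth: Δω = ω₀/Q = 1.19e+05 rad/s; BW = Δω/(2π) = 1.894e+04 Hz.

(a) f₀ = 2322 Hz  (b) Q = 0.1226  (c) BW = 1.894e+04 Hz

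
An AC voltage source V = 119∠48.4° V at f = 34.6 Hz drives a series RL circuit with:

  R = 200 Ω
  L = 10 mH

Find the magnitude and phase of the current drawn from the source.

Step 1 — Angular frequency: ω = 2π·f = 2π·34.6 = 217.4 rad/s.
Step 2 — Component impedances:
  R: Z = R = 200 Ω
  L: Z = jωL = j·217.4·0.01 = 0 + j2.174 Ω
Step 3 — Series combination: Z_total = R + L = 200 + j2.174 Ω = 200∠0.6° Ω.
Step 4 — Source phasor: V = 119∠48.4° V = 79.01 + j88.99 V.
Step 5 — Ohm's law: I = V / Z_total = (79.01 + j88.99) / (200 + j2.174) = 0.3998 + j0.4406 A.
Step 6 — Convert to polar: |I| = 0.595 A, ∠I = 47.8°.

I = 0.595∠47.8° A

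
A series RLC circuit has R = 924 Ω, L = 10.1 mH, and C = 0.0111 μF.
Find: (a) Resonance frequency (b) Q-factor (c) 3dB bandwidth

Step 1 — Resonance: ω₀ = 1/√(LC) = 1/√(0.0101·1.11e-08) = 9.444e+04 rad/s.
Step 2 — f₀ = ω₀/(2π) = 1.503e+04 Hz.
Step 3 — Series Q: Q = ω₀L/R = 9.444e+04·0.0101/924 = 1.032.
Step 4 — Bandwidth: Δω = ω₀/Q = 9.149e+04 rad/s; BW = Δω/(2π) = 1.456e+04 Hz.

(a) f₀ = 1.503e+04 Hz  (b) Q = 1.032  (c) BW = 1.456e+04 Hz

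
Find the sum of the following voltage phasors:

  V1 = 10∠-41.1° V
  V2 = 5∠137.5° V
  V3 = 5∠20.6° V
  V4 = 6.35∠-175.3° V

Step 1 — Convert each phasor to rectangular form:
  V1 = 10·(cos(-41.1°) + j·sin(-41.1°)) = 7.536 - j6.574 V
  V2 = 5·(cos(137.5°) + j·sin(137.5°)) = -3.686 + j3.378 V
  V3 = 5·(cos(20.6°) + j·sin(20.6°)) = 4.68 + j1.759 V
  V4 = 6.35·(cos(-175.3°) + j·sin(-175.3°)) = -6.329 - j0.5203 V
Step 2 — Sum components: V_total = 2.201 - j1.957 V.
Step 3 — Convert to polar: |V_total| = 2.945 V, ∠V_total = -41.6°.

V_total = 2.945∠-41.6° V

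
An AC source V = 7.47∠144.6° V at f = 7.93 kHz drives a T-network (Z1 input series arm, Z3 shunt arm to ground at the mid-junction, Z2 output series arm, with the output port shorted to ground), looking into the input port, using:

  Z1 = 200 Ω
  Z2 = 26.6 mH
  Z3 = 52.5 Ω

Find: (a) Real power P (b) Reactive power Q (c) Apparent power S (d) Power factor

Step 1 — Angular frequency: ω = 2π·f = 2π·7930 = 4.983e+04 rad/s.
Step 2 — Component impedances:
  Z1: Z = R = 200 Ω
  Z2: Z = jωL = j·4.983e+04·0.0266 = 0 + j1325 Ω
  Z3: Z = R = 52.5 Ω
Step 3 — With the output port shorted to ground, the output series arm Z2 runs from the junction to ground; the shunt arm Z3 also runs from the junction to ground. They appear in parallel: Z3 || Z2 = 52.42 + j2.076 Ω.
Step 4 — Series with input arm Z1: Z_in = Z1 + (Z3 || Z2) = 252.4 + j2.076 Ω = 252.4∠0.5° Ω.
Step 5 — Source phasor: V = 7.47∠144.6° V = -6.089 + j4.327 V.
Step 6 — Current: I = V / Z = -0.02398 + j0.01734 A = 0.02959∠144.1° A.
Step 7 — Complex power: S = V·I* = 0.2211 + j0.001818 VA.
Step 8 — Real power: P = Re(S) = 0.2211 W.
Step 9 — Reactive power: Q = Im(S) = 0.001818 VAR.
Step 10 — Apparent power: |S| = 0.2211 VA.
Step 11 — Power factor: PF = P/|S| = 1 (lagging).

(a) P = 0.2211 W  (b) Q = 0.001818 VAR  (c) S = 0.2211 VA  (d) PF = 1 (lagging)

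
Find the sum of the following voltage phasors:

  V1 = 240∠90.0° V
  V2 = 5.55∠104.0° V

Step 1 — Convert each phasor to rectangular form:
  V1 = 240·(cos(90.0°) + j·sin(90.0°)) = 0 + j240 V
  V2 = 5.55·(cos(104.0°) + j·sin(104.0°)) = -1.343 + j5.385 V
Step 2 — Sum components: V_total = -1.343 + j245.4 V.
Step 3 — Convert to polar: |V_total| = 245.4 V, ∠V_total = 90.3°.

V_total = 245.4∠90.3° V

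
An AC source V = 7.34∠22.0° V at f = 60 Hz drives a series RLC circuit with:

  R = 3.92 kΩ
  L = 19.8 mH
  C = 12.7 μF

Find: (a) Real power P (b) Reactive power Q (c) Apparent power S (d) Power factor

Step 1 — Angular frequency: ω = 2π·f = 2π·60 = 377 rad/s.
Step 2 — Component impedances:
  R: Z = R = 3920 Ω
  L: Z = jωL = j·377·0.0198 = 0 + j7.464 Ω
  C: Z = 1/(jωC) = -j/(ω·C) = 0 - j208.9 Ω
Step 3 — Series combination: Z_total = R + L + C = 3920 - j201.4 Ω = 3925∠-2.9° Ω.
Step 4 — Source phasor: V = 7.34∠22.0° V = 6.806 + j2.75 V.
Step 5 — Current: I = V / Z = 0.001696 + j0.0007885 A = 0.00187∠24.9° A.
Step 6 — Complex power: S = V·I* = 0.01371 - j0.0007043 VA.
Step 7 — Real power: P = Re(S) = 0.01371 W.
Step 8 — Reactive power: Q = Im(S) = -0.0007043 VAR.
Step 9 — Apparent power: |S| = 0.01373 VA.
Step 10 — Power factor: PF = P/|S| = 0.9987 (leading).

(a) P = 0.01371 W  (b) Q = -0.0007043 VAR  (c) S = 0.01373 VA  (d) PF = 0.9987 (leading)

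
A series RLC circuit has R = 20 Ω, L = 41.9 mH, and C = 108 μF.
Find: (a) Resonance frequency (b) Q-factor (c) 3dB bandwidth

Step 1 — Resonance: ω₀ = 1/√(LC) = 1/√(0.0419·0.000108) = 470.1 rad/s.
Step 2 — f₀ = ω₀/(2π) = 74.82 Hz.
Step 3 — Series Q: Q = ω₀L/R = 470.1·0.0419/20 = 0.9848.
Step 4 — Bandwidth: Δω = ω₀/Q = 477.3 rad/s; BW = Δω/(2π) = 75.97 Hz.

(a) f₀ = 74.82 Hz  (b) Q = 0.9848  (c) BW = 75.97 Hz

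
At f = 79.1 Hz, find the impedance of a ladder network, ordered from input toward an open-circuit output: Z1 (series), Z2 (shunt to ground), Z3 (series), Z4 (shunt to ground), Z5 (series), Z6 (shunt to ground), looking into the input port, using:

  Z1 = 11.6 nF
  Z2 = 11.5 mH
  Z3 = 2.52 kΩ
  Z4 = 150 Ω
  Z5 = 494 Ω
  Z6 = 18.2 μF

Step 1 — Angular frequency: ω = 2π·f = 2π·79.1 = 497 rad/s.
Step 2 — Component impedances:
  Z1: Z = 1/(jωC) = -j/(ω·C) = 0 - j1.735e+05 Ω
  Z2: Z = jωL = j·497·0.0115 = 0 + j5.715 Ω
  Z3: Z = R = 2520 Ω
  Z4: Z = R = 150 Ω
  Z5: Z = R = 494 Ω
  Z6: Z = 1/(jωC) = -j/(ω·C) = 0 - j110.6 Ω
Step 3 — Ladder network (open output): work backward from the far end, alternating series and parallel combinations. Z_in = 0.01239 - j1.734e+05 Ω = 1.734e+05∠-90.0° Ω.

Z = 0.01239 - j1.734e+05 Ω = 1.734e+05∠-90.0° Ω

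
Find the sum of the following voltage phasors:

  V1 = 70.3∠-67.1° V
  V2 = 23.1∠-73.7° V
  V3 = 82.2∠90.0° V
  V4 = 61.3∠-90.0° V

Step 1 — Convert each phasor to rectangular form:
  V1 = 70.3·(cos(-67.1°) + j·sin(-67.1°)) = 27.36 - j64.76 V
  V2 = 23.1·(cos(-73.7°) + j·sin(-73.7°)) = 6.483 - j22.17 V
  V3 = 82.2·(cos(90.0°) + j·sin(90.0°)) = 0 + j82.2 V
  V4 = 61.3·(cos(-90.0°) + j·sin(-90.0°)) = 0 - j61.3 V
Step 2 — Sum components: V_total = 33.84 - j66.03 V.
Step 3 — Convert to polar: |V_total| = 74.2 V, ∠V_total = -62.9°.

V_total = 74.2∠-62.9° V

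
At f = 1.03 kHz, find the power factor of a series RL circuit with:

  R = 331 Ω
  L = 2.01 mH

Step 1 — Angular frequency: ω = 2π·f = 2π·1030 = 6472 rad/s.
Step 2 — Component impedances:
  R: Z = R = 331 Ω
  L: Z = jωL = j·6472·0.00201 = 0 + j13.01 Ω
Step 3 — Series combination: Z_total = R + L = 331 + j13.01 Ω = 331.3∠2.3° Ω.
Step 4 — Power factor: PF = cos(φ) = Re(Z)/|Z| = 331/331.26 = 0.9992.
Step 5 — Type: Im(Z) = 13.01 ⇒ lagging (phase φ = 2.3°).

PF = 0.9992 (lagging, φ = 2.3°)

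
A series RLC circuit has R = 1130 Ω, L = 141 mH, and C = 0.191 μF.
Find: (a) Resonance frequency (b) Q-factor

Step 1 — Resonance condition Im(Z)=0 gives ω₀ = 1/√(LC).
Step 2 — ω₀ = 1/√(0.141·1.91e-07) = 6094 rad/s.
Step 3 — f₀ = ω₀/(2π) = 969.8 Hz.
Step 4 — Series Q: Q = ω₀L/R = 6094·0.141/1130 = 0.7604.

(a) f₀ = 969.8 Hz  (b) Q = 0.7604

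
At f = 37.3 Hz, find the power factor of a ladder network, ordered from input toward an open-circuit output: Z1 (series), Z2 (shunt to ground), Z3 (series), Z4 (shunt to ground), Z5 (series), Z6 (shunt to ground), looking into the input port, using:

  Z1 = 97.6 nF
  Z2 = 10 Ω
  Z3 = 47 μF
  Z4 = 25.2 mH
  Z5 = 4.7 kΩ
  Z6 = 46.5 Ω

Step 1 — Angular frequency: ω = 2π·f = 2π·37.3 = 234.4 rad/s.
Step 2 — Component impedances:
  Z1: Z = 1/(jωC) = -j/(ω·C) = 0 - j4.372e+04 Ω
  Z2: Z = R = 10 Ω
  Z3: Z = 1/(jωC) = -j/(ω·C) = 0 - j90.78 Ω
  Z4: Z = jωL = j·234.4·0.0252 = 0 + j5.906 Ω
  Z5: Z = R = 4700 Ω
  Z6: Z = R = 46.5 Ω
Step 3 — Ladder network (open output): work backward from the far end, alternating series and parallel combinations. Z_in = 9.863 - j4.372e+04 Ω = 4.372e+04∠-90.0° Ω.
Step 4 — Power factor: PF = cos(φ) = Re(Z)/|Z| = 9.863/4.372e+04 = 0.0002256.
Step 5 — Type: Im(Z) = -4.372e+04 ⇒ leading (phase φ = -90.0°).

PF = 0.0002256 (leading, φ = -90.0°)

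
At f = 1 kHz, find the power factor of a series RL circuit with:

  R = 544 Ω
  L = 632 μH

Step 1 — Angular frequency: ω = 2π·f = 2π·1000 = 6283 rad/s.
Step 2 — Component impedances:
  R: Z = R = 544 Ω
  L: Z = jωL = j·6283·0.000632 = 0 + j3.971 Ω
Step 3 — Series combination: Z_total = R + L = 544 + j3.971 Ω = 544∠0.4° Ω.
Step 4 — Power factor: PF = cos(φ) = Re(Z)/|Z| = 544/544 = 1.
Step 5 — Type: Im(Z) = 3.971 ⇒ lagging (phase φ = 0.4°).

PF = 1 (lagging, φ = 0.4°)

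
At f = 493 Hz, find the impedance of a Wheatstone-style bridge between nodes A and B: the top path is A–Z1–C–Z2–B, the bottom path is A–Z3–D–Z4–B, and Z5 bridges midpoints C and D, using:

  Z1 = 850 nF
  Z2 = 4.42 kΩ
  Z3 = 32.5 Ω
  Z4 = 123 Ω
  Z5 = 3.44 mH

Step 1 — Angular frequency: ω = 2π·f = 2π·493 = 3098 rad/s.
Step 2 — Component impedances:
  Z1: Z = 1/(jωC) = -j/(ω·C) = 0 - j379.8 Ω
  Z2: Z = R = 4420 Ω
  Z3: Z = R = 32.5 Ω
  Z4: Z = R = 123 Ω
  Z5: Z = jωL = j·3098·0.00344 = 0 + j10.66 Ω
Step 3 — Bridge requires nodal analysis (the Z5 bridge couples midpoints C and D, so the two paths cannot be reduced to a simple series/parallel combination). Setting node B to ground and injecting 1 A at node A, the 3-node admittance system at A, C, D solves to V_A = Z_AB = 152 - j2.836 Ω = 152∠-1.1° Ω.

Z = 152 - j2.836 Ω = 152∠-1.1° Ω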